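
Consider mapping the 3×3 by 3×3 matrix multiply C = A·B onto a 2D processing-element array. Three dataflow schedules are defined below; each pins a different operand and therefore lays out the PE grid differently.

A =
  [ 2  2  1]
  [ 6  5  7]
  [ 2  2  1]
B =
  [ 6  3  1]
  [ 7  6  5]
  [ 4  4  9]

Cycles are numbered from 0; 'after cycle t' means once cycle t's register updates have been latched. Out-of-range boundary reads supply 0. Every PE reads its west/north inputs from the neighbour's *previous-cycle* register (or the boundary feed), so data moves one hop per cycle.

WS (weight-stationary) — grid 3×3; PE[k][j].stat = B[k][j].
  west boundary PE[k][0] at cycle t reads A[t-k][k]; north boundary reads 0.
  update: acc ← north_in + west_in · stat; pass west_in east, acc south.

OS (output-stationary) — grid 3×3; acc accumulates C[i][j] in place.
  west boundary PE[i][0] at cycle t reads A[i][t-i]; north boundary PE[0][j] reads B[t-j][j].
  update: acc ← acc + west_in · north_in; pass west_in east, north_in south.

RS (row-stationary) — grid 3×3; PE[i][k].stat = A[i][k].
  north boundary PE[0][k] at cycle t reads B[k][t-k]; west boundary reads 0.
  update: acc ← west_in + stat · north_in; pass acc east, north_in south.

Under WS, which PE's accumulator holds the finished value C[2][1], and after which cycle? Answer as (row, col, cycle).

WS — PE[2][1] is where C[2][1] collects:
  @0  [2,1]  acc 0  |  →0  ↓0
  @1  [2,1]  acc 0  |  →0  ↓0
  @2  [2,1]  acc 0  |  →0  ↓0
  @3  [2,1]  acc 22  |  →1  ↓22
  @4  [2,1]  acc 76  |  →7  ↓76
  @5  [2,1]  acc 22  |  →1  ↓22

(row, col, cycle) = (2, 1, 5)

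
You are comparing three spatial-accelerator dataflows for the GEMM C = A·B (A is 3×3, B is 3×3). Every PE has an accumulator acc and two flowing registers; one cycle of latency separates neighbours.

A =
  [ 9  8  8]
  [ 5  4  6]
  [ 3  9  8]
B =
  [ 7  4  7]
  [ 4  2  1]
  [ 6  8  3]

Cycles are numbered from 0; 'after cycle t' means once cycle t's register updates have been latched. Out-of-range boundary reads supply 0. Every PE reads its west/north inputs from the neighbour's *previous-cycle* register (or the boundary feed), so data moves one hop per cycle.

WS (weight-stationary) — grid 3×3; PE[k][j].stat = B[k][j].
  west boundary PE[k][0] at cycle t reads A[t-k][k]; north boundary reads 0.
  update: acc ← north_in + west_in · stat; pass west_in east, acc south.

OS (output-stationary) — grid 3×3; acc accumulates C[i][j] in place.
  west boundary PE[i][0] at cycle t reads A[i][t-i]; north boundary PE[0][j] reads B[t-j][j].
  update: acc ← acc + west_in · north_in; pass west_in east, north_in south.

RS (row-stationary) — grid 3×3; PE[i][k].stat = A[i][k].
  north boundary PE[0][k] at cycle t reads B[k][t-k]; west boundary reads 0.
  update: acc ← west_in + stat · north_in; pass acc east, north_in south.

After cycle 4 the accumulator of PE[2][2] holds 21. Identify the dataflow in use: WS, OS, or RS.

— WS: 3×3; PE[2][2] trace:
  t=0 PE[2][2]: acc=0 h=0 v=0
  t=1 PE[2][2]: acc=0 h=0 v=0
  t=2 PE[2][2]: acc=0 h=0 v=0
  t=3 PE[2][2]: acc=0 h=0 v=0
  t=4 PE[2][2]: acc=95 h=8 v=95
— OS: 3×3; PE[2][2] trace:
  t=0 PE[2][2]: acc=0 h=0 v=0
  t=1 PE[2][2]: acc=0 h=0 v=0
  t=2 PE[2][2]: acc=0 h=0 v=0
  t=3 PE[2][2]: acc=0 h=0 v=0
  t=4 PE[2][2]: acc=21 h=3 v=7
— RS: 3×3; PE[2][2] trace:
  t=0 PE[2][2]: acc=0 h=0 v=0
  t=1 PE[2][2]: acc=0 h=0 v=0
  t=2 PE[2][2]: acc=0 h=0 v=0
  t=3 PE[2][2]: acc=0 h=0 v=0
  t=4 PE[2][2]: acc=105 h=105 v=6

dataflow = OS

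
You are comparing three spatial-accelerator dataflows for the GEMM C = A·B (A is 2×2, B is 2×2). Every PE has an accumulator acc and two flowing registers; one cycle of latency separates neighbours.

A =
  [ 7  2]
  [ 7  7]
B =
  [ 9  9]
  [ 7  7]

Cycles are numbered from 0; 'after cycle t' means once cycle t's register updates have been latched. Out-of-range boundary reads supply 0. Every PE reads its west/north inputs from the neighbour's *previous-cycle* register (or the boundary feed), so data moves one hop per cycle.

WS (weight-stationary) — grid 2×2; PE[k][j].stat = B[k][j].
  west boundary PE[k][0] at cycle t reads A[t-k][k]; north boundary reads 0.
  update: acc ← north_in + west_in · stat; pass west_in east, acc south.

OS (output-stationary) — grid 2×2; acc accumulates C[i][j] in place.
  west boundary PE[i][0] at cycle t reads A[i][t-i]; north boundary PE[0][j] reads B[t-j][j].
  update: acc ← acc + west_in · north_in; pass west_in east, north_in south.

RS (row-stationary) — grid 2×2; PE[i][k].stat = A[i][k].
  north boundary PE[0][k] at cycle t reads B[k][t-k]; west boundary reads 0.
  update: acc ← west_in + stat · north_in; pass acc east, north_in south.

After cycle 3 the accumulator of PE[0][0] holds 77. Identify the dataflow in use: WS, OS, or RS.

dataflow = OS

Under WS (2×2), PE[0][0]:
  cycle 0: PE[0][0] → acc 63, east 7, south 63
  cycle 1: PE[0][0] → acc 63, east 7, south 63
  cycle 2: PE[0][0] → acc 0, east 0, south 0
  cycle 3: PE[0][0] → acc 0, east 0, south 0
Under OS (2×2), PE[0][0]:
  cycle 0: PE[0][0] → acc 63, east 7, south 9
  cycle 1: PE[0][0] → acc 77, east 2, south 7
  cycle 2: PE[0][0] → acc 77, east 0, south 0
  cycle 3: PE[0][0] → acc 77, east 0, south 0
Under RS (2×2), PE[0][0]:
  cycle 0: PE[0][0] → acc 63, east 63, south 9
  cycle 1: PE[0][0] → acc 63, east 63, south 9
  cycle 2: PE[0][0] → acc 0, east 0, south 0
  cycle 3: PE[0][0] → acc 0, east 0, south 0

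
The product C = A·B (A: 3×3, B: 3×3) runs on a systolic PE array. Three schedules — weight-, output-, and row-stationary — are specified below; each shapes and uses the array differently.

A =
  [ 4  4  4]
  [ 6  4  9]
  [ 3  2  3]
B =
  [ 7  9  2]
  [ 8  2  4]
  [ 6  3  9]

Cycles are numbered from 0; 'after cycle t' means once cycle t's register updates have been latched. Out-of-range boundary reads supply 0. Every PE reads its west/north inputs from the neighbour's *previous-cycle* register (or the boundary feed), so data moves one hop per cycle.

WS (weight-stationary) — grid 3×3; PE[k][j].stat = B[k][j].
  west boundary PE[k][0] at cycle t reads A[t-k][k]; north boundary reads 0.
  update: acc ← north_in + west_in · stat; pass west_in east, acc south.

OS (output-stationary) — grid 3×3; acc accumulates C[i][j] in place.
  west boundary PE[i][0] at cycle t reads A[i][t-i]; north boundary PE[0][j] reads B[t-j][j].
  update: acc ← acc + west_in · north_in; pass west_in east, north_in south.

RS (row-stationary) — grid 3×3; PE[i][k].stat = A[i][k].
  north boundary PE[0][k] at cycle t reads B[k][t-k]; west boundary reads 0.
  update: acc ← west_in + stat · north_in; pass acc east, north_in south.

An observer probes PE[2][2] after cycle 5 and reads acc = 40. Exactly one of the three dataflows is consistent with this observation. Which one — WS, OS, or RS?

dataflow = RS

WS (3×3 grid), PE[2][2]:
  @0  [2,2]  acc 0  |  →0  ↓0
  @1  [2,2]  acc 0  |  →0  ↓0
  @2  [2,2]  acc 0  |  →0  ↓0
  @3  [2,2]  acc 0  |  →0  ↓0
  @4  [2,2]  acc 60  |  →4  ↓60
  @5  [2,2]  acc 109  |  →9  ↓109
OS (3×3 grid), PE[2][2]:
  @0  [2,2]  acc 0  |  →0  ↓0
  @1  [2,2]  acc 0  |  →0  ↓0
  @2  [2,2]  acc 0  |  →0  ↓0
  @3  [2,2]  acc 0  |  →0  ↓0
  @4  [2,2]  acc 6  |  →3  ↓2
  @5  [2,2]  acc 14  |  →2  ↓4
RS (3×3 grid), PE[2][2]:
  @0  [2,2]  acc 0  |  →0  ↓0
  @1  [2,2]  acc 0  |  →0  ↓0
  @2  [2,2]  acc 0  |  →0  ↓0
  @3  [2,2]  acc 0  |  →0  ↓0
  @4  [2,2]  acc 55  |  →55  ↓6
  @5  [2,2]  acc 40  |  →40  ↓3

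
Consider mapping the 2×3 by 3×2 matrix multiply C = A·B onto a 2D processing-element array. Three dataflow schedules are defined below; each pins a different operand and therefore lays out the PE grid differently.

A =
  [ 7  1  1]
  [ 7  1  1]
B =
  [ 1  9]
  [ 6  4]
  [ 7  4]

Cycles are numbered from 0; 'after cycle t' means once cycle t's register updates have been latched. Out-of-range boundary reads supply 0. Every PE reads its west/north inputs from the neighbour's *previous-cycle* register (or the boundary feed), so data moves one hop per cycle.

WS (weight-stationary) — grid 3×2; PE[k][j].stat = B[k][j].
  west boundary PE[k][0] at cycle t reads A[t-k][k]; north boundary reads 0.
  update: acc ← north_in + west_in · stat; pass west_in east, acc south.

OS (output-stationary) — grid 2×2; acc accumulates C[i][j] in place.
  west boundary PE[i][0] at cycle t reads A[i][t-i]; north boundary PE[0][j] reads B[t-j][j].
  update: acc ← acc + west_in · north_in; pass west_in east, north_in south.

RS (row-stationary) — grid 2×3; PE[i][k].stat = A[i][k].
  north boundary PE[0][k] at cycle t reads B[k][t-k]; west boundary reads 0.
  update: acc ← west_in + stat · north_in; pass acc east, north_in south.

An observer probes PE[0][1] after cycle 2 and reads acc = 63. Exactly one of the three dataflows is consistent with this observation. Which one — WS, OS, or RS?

dataflow = WS

Under WS (3×2), PE[0][1]:
  cycle 0: PE[0][1] → acc 0, east 0, south 0
  cycle 1: PE[0][1] → acc 63, east 7, south 63
  cycle 2: PE[0][1] → acc 63, east 7, south 63
Under OS (2×2), PE[0][1]:
  cycle 0: PE[0][1] → acc 0, east 0, south 0
  cycle 1: PE[0][1] → acc 63, east 7, south 9
  cycle 2: PE[0][1] → acc 67, east 1, south 4
Under RS (2×3), PE[0][1]:
  cycle 0: PE[0][1] → acc 0, east 0, south 0
  cycle 1: PE[0][1] → acc 13, east 13, south 6
  cycle 2: PE[0][1] → acc 67, east 67, south 4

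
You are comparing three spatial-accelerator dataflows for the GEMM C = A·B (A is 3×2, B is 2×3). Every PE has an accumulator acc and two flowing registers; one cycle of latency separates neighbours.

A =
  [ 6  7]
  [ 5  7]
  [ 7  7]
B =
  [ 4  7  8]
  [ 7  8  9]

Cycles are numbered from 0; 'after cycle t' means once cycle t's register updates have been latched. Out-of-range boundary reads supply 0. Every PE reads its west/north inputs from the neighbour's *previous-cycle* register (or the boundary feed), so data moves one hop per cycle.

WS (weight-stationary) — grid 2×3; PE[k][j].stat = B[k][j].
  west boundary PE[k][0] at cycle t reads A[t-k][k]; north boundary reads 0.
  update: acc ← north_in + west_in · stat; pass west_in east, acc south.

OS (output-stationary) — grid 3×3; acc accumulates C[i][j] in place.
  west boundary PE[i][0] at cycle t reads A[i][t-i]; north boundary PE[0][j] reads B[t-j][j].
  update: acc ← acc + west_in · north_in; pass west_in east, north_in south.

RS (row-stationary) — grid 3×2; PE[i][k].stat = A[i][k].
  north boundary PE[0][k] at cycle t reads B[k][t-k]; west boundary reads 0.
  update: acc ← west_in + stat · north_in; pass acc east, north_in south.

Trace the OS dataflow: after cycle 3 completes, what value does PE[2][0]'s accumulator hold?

PE[2][0].acc = 77

OS on a 3×3 grid — tracing PE[2][0] and its feeders:
  0: (1,0).acc=0  regs=<0,0>
  0: (2,0).acc=0  regs=<0,0>
  1: (1,0).acc=20  regs=<5,4>
  1: (2,0).acc=0  regs=<0,0>
  2: (1,0).acc=69  regs=<7,7>
  2: (2,0).acc=28  regs=<7,4>
  3: (1,0).acc=69  regs=<0,0>
  3: (2,0).acc=77  regs=<7,7>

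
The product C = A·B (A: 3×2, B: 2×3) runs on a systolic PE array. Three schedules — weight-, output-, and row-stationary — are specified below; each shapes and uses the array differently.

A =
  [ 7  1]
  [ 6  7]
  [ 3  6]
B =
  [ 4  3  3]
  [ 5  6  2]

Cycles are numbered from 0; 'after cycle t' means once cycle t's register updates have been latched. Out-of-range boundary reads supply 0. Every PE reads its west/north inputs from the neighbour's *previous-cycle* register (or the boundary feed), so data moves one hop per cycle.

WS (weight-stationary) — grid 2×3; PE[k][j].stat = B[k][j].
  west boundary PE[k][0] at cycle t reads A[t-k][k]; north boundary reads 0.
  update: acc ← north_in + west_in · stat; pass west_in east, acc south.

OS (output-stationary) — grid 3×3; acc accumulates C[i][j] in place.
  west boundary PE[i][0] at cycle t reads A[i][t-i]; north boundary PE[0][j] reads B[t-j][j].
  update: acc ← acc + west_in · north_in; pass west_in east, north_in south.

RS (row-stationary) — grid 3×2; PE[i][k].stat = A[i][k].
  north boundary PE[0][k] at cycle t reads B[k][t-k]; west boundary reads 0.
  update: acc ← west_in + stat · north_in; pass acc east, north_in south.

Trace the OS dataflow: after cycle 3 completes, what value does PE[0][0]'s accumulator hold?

OS 3×3: PE[0][0] cycle-by-cycle (with neighbour feeds):
  t=0 PE[0][0]: acc=28 h=7 v=4
  t=1 PE[0][0]: acc=33 h=1 v=5
  t=2 PE[0][0]: acc=33 h=0 v=0
  t=3 PE[0][0]: acc=33 h=0 v=0

PE[0][0].acc = 33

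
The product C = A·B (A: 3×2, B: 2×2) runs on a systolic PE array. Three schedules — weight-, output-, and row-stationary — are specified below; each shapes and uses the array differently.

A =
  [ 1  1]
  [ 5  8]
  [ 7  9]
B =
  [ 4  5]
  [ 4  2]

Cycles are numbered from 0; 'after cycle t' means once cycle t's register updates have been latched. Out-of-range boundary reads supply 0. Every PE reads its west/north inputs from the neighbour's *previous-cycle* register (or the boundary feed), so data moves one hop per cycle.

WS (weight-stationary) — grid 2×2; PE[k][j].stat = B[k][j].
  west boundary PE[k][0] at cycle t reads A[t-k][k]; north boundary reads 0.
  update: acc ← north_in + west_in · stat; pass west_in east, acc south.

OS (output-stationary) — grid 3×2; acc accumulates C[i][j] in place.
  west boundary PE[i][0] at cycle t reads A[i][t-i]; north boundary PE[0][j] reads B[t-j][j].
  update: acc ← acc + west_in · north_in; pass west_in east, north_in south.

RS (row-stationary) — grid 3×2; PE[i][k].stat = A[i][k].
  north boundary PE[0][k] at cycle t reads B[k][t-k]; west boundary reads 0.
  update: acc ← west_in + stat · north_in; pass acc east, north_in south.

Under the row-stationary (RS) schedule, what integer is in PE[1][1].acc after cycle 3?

PE[1][1].acc = 41

RS 3×2: PE[1][1] cycle-by-cycle (with neighbour feeds):
  0: (0,1).acc=0  regs=<0,0>
  0: (1,0).acc=0  regs=<0,0>
  0: (1,1).acc=0  regs=<0,0>
  1: (0,1).acc=8  regs=<8,4>
  1: (1,0).acc=20  regs=<20,4>
  1: (1,1).acc=0  regs=<0,0>
  2: (0,1).acc=7  regs=<7,2>
  2: (1,0).acc=25  regs=<25,5>
  2: (1,1).acc=52  regs=<52,4>
  3: (0,1).acc=0  regs=<0,0>
  3: (1,0).acc=0  regs=<0,0>
  3: (1,1).acc=41  regs=<41,2>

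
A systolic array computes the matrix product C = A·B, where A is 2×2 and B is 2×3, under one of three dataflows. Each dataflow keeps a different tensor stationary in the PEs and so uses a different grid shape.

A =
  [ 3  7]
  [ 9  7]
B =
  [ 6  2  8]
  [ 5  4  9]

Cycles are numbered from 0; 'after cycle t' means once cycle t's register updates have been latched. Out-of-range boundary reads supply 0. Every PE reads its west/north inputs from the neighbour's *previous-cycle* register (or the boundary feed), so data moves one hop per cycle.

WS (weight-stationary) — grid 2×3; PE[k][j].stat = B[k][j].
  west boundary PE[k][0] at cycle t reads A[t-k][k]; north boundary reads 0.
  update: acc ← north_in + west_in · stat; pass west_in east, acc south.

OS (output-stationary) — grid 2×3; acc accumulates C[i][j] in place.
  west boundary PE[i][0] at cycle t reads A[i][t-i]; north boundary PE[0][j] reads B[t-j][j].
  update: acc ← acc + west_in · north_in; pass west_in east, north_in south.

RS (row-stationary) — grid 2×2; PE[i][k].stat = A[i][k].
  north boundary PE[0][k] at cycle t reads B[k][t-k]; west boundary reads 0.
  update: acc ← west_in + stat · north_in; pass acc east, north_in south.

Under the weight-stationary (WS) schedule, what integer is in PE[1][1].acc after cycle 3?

PE[1][1].acc = 46

Tracing WS — 2×3 array, target PE[1][1]:
  [0] (0,1) acc=0 (h:0 v:0)
  [0] (1,0) acc=0 (h:0 v:0)
  [0] (1,1) acc=0 (h:0 v:0)
  [1] (0,1) acc=6 (h:3 v:6)
  [1] (1,0) acc=53 (h:7 v:53)
  [1] (1,1) acc=0 (h:0 v:0)
  [2] (0,1) acc=18 (h:9 v:18)
  [2] (1,0) acc=89 (h:7 v:89)
  [2] (1,1) acc=34 (h:7 v:34)
  [3] (0,1) acc=0 (h:0 v:0)
  [3] (1,0) acc=0 (h:0 v:0)
  [3] (1,1) acc=46 (h:7 v:46)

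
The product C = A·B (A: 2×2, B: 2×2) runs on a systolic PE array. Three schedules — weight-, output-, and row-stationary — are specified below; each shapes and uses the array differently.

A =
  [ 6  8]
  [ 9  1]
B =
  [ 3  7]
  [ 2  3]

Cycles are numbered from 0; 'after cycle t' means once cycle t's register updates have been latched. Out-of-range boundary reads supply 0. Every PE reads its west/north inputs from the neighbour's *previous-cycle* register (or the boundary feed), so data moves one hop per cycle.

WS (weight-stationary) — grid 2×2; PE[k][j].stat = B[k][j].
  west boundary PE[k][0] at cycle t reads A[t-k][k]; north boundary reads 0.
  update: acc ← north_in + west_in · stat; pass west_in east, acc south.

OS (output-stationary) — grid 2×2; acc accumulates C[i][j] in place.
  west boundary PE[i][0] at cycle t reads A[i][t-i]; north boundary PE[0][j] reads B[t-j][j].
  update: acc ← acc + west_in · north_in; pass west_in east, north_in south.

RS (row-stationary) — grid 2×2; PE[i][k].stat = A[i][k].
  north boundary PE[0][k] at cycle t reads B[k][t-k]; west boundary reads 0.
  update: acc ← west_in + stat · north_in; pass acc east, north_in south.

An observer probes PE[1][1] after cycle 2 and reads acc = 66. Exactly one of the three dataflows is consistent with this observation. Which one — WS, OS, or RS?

dataflow = WS

— WS: 2×2; PE[1][1] trace:
  @0  [1,1]  acc 0  |  →0  ↓0
  @1  [1,1]  acc 0  |  →0  ↓0
  @2  [1,1]  acc 66  |  →8  ↓66
— OS: 2×2; PE[1][1] trace:
  @0  [1,1]  acc 0  |  →0  ↓0
  @1  [1,1]  acc 0  |  →0  ↓0
  @2  [1,1]  acc 63  |  →9  ↓7
— RS: 2×2; PE[1][1] trace:
  @0  [1,1]  acc 0  |  →0  ↓0
  @1  [1,1]  acc 0  |  →0  ↓0
  @2  [1,1]  acc 29  |  →29  ↓2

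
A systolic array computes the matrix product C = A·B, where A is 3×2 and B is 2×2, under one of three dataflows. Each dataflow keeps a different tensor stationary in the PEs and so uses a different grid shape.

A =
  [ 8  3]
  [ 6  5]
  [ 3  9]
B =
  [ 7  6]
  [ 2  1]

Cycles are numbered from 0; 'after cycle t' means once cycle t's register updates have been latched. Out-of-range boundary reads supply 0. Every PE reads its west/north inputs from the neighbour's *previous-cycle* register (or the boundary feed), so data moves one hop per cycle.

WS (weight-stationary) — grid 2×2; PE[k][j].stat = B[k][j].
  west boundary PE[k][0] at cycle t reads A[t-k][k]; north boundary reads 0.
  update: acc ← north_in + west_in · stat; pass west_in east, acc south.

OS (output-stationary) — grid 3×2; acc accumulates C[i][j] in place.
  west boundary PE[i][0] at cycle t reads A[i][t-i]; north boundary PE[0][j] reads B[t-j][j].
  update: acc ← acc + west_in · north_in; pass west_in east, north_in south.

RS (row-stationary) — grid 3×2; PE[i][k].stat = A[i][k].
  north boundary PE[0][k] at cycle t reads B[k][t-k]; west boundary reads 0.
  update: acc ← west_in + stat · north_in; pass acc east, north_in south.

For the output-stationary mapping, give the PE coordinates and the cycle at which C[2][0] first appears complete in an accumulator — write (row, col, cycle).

OS: C[2][0] accumulates in PE[2][0]:
  t=0 PE[2][0]: acc=0 h=0 v=0
  t=1 PE[2][0]: acc=0 h=0 v=0
  t=2 PE[2][0]: acc=21 h=3 v=7
  t=3 PE[2][0]: acc=39 h=9 v=2

(row, col, cycle) = (2, 0, 3)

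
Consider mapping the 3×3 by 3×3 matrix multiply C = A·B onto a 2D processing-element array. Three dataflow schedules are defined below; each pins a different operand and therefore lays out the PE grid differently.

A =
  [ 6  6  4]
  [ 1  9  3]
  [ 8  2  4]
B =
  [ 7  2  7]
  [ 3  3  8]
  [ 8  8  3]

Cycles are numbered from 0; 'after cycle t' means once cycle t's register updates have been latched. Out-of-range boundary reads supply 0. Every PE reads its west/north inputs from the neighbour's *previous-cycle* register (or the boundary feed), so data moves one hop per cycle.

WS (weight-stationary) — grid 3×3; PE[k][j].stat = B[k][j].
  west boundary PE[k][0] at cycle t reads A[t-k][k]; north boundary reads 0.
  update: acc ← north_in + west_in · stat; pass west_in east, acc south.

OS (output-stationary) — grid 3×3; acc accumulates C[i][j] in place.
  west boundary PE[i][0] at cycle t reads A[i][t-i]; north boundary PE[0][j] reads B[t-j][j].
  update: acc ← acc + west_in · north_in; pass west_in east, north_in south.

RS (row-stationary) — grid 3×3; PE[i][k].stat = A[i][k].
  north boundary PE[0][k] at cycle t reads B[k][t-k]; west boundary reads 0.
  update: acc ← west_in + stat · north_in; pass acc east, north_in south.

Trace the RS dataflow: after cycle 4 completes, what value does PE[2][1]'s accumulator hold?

PE[2][1].acc = 22

RS on a 3×3 grid — tracing PE[2][1] and its feeders:
  t=0 PE[1][1]: acc=0 h=0 v=0
  t=0 PE[2][0]: acc=0 h=0 v=0
  t=0 PE[2][1]: acc=0 h=0 v=0
  t=1 PE[1][1]: acc=0 h=0 v=0
  t=1 PE[2][0]: acc=0 h=0 v=0
  t=1 PE[2][1]: acc=0 h=0 v=0
  t=2 PE[1][1]: acc=34 h=34 v=3
  t=2 PE[2][0]: acc=56 h=56 v=7
  t=2 PE[2][1]: acc=0 h=0 v=0
  t=3 PE[1][1]: acc=29 h=29 v=3
  t=3 PE[2][0]: acc=16 h=16 v=2
  t=3 PE[2][1]: acc=62 h=62 v=3
  t=4 PE[1][1]: acc=79 h=79 v=8
  t=4 PE[2][0]: acc=56 h=56 v=7
  t=4 PE[2][1]: acc=22 h=22 v=3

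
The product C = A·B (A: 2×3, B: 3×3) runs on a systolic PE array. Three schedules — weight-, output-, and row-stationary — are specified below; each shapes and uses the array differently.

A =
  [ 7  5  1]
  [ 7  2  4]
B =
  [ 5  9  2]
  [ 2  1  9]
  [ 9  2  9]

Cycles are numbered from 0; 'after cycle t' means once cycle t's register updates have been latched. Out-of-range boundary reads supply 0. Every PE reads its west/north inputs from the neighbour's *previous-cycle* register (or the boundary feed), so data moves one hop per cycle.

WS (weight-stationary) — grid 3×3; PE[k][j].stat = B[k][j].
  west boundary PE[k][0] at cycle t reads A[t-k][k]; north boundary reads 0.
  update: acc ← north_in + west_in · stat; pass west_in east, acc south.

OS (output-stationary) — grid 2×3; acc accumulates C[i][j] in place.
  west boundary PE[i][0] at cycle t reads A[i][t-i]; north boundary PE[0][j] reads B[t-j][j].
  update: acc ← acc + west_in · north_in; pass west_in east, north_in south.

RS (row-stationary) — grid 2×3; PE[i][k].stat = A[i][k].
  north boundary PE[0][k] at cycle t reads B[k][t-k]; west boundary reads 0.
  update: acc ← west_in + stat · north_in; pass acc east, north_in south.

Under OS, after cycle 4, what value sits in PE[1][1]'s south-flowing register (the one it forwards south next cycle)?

register = 2

OS (2×3). Following PE[1][1] plus its west/north inputs:
  after 0 — PE[0][1] acc=0, pass-E 0, pass-S 0
  after 0 — PE[1][0] acc=0, pass-E 0, pass-S 0
  after 0 — PE[1][1] acc=0, pass-E 0, pass-S 0
  after 1 — PE[0][1] acc=63, pass-E 7, pass-S 9
  after 1 — PE[1][0] acc=35, pass-E 7, pass-S 5
  after 1 — PE[1][1] acc=0, pass-E 0, pass-S 0
  after 2 — PE[0][1] acc=68, pass-E 5, pass-S 1
  after 2 — PE[1][0] acc=39, pass-E 2, pass-S 2
  after 2 — PE[1][1] acc=63, pass-E 7, pass-S 9
  after 3 — PE[0][1] acc=70, pass-E 1, pass-S 2
  after 3 — PE[1][0] acc=75, pass-E 4, pass-S 9
  after 3 — PE[1][1] acc=65, pass-E 2, pass-S 1
  after 4 — PE[0][1] acc=70, pass-E 0, pass-S 0
  after 4 — PE[1][0] acc=75, pass-E 0, pass-S 0
  after 4 — PE[1][1] acc=73, pass-E 4, pass-S 2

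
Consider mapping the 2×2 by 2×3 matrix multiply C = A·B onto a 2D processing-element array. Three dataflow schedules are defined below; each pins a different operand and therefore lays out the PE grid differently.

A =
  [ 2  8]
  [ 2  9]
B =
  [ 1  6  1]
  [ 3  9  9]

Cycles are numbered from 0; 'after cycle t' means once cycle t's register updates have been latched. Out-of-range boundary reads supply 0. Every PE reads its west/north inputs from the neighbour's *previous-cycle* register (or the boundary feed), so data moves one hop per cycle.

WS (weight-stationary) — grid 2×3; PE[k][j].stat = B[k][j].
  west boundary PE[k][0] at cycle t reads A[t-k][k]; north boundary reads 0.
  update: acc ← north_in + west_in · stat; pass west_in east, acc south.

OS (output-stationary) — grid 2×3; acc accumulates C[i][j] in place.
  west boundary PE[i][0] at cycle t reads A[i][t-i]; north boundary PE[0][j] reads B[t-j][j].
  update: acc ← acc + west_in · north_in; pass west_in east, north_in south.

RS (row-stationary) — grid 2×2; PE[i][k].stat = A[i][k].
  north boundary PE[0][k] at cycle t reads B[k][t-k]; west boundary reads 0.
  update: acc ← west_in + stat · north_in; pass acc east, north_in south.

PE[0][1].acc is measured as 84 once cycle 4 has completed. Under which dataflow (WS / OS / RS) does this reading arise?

dataflow = OS

WS [2×3] PE[0][1] across cycles:
  [0] (0,1) acc=0 (h:0 v:0)
  [1] (0,1) acc=12 (h:2 v:12)
  [2] (0,1) acc=12 (h:2 v:12)
  [3] (0,1) acc=0 (h:0 v:0)
  [4] (0,1) acc=0 (h:0 v:0)
OS [2×3] PE[0][1] across cycles:
  [0] (0,1) acc=0 (h:0 v:0)
  [1] (0,1) acc=12 (h:2 v:6)
  [2] (0,1) acc=84 (h:8 v:9)
  [3] (0,1) acc=84 (h:0 v:0)
  [4] (0,1) acc=84 (h:0 v:0)
RS [2×2] PE[0][1] across cycles:
  [0] (0,1) acc=0 (h:0 v:0)
  [1] (0,1) acc=26 (h:26 v:3)
  [2] (0,1) acc=84 (h:84 v:9)
  [3] (0,1) acc=74 (h:74 v:9)
  [4] (0,1) acc=0 (h:0 v:0)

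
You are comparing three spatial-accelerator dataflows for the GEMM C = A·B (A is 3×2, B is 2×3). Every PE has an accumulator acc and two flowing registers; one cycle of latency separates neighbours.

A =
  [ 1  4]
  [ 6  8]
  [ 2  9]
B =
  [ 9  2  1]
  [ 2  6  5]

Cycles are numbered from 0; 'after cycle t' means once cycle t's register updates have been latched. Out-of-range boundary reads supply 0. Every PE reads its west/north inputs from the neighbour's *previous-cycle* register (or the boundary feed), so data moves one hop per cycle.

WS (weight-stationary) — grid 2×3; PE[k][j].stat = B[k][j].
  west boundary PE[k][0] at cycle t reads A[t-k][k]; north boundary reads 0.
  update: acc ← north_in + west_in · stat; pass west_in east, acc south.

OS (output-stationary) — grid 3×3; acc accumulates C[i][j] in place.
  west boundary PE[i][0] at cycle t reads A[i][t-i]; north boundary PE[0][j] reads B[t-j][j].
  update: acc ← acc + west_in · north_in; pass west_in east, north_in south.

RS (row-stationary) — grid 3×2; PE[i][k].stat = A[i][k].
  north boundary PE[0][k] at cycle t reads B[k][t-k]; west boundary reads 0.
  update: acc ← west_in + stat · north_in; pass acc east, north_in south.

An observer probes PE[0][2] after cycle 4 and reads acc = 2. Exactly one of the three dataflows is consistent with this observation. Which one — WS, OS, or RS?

WS (2×3 grid), PE[0][2]:
  @0  [0,2]  acc 0  |  →0  ↓0
  @1  [0,2]  acc 0  |  →0  ↓0
  @2  [0,2]  acc 1  |  →1  ↓1
  @3  [0,2]  acc 6  |  →6  ↓6
  @4  [0,2]  acc 2  |  →2  ↓2
OS (3×3 grid), PE[0][2]:
  @0  [0,2]  acc 0  |  →0  ↓0
  @1  [0,2]  acc 0  |  →0  ↓0
  @2  [0,2]  acc 1  |  →1  ↓1
  @3  [0,2]  acc 21  |  →4  ↓5
  @4  [0,2]  acc 21  |  →0  ↓0
RS: PE[0][2] is outside its 3×2 grid.

dataflow = WS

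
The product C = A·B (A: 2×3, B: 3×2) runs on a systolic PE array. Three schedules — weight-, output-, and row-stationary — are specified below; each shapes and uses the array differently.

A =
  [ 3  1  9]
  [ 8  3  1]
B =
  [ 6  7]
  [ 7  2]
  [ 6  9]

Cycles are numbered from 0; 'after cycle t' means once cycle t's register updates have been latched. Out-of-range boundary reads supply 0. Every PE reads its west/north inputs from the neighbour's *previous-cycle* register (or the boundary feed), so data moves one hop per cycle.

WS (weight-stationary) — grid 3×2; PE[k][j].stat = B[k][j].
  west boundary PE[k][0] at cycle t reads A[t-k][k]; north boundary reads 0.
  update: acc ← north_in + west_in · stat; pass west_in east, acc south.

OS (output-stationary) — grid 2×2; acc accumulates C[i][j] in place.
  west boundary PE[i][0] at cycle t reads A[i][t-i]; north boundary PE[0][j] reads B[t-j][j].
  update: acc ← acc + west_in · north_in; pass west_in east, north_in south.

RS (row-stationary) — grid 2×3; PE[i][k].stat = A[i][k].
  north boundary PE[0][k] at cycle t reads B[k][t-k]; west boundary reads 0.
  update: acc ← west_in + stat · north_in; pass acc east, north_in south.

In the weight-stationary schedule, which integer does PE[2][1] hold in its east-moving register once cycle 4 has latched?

WS on a 3×2 grid — tracing PE[2][1] and its feeders:
  step 0 · PE1,1: acc=0; fwd→0 fwd↓0
  step 0 · PE2,0: acc=0; fwd→0 fwd↓0
  step 0 · PE2,1: acc=0; fwd→0 fwd↓0
  step 1 · PE1,1: acc=0; fwd→0 fwd↓0
  step 1 · PE2,0: acc=0; fwd→0 fwd↓0
  step 1 · PE2,1: acc=0; fwd→0 fwd↓0
  step 2 · PE1,1: acc=23; fwd→1 fwd↓23
  step 2 · PE2,0: acc=79; fwd→9 fwd↓79
  step 2 · PE2,1: acc=0; fwd→0 fwd↓0
  step 3 · PE1,1: acc=62; fwd→3 fwd↓62
  step 3 · PE2,0: acc=75; fwd→1 fwd↓75
  step 3 · PE2,1: acc=104; fwd→9 fwd↓104
  step 4 · PE1,1: acc=0; fwd→0 fwd↓0
  step 4 · PE2,0: acc=0; fwd→0 fwd↓0
  step 4 · PE2,1: acc=71; fwd→1 fwd↓71

register = 1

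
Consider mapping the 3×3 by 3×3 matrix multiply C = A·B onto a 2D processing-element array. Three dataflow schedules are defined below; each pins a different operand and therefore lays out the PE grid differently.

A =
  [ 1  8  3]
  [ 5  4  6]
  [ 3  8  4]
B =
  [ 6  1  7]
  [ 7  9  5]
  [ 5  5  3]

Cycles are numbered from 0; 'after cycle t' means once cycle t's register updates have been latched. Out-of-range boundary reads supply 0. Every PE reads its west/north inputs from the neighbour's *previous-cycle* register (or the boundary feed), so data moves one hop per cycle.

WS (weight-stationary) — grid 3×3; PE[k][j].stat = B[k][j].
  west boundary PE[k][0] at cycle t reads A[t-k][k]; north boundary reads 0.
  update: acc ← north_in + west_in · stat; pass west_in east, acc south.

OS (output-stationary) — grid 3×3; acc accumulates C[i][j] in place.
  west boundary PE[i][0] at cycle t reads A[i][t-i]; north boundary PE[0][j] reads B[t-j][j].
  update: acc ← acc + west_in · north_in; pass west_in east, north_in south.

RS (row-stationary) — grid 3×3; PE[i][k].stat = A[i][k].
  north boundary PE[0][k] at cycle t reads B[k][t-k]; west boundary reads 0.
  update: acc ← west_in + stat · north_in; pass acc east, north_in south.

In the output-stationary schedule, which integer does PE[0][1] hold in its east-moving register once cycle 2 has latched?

register = 8

OS 3×3: PE[0][1] cycle-by-cycle (with neighbour feeds):
  0: (0,0).acc=6  regs=<1,6>
  0: (0,1).acc=0  regs=<0,0>
  1: (0,0).acc=62  regs=<8,7>
  1: (0,1).acc=1  regs=<1,1>
  2: (0,0).acc=77  regs=<3,5>
  2: (0,1).acc=73  regs=<8,9>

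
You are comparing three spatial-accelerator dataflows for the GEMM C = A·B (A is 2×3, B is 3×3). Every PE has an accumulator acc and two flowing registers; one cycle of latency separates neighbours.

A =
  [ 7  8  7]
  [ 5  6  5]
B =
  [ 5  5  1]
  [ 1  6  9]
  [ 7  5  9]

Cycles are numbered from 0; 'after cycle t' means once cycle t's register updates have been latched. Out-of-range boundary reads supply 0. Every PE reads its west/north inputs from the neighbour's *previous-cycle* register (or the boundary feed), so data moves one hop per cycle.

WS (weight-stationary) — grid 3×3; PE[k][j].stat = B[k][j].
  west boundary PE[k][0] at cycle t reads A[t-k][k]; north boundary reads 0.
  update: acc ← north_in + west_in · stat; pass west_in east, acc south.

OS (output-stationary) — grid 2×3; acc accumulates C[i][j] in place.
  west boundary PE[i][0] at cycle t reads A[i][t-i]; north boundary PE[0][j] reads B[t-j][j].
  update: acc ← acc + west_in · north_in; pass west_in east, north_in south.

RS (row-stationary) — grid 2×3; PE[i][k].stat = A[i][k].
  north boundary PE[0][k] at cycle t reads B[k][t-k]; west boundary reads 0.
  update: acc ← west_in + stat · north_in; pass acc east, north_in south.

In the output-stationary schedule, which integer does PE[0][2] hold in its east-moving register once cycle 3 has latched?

register = 8

OS on a 2×3 grid — tracing PE[0][2] and its feeders:
  after 0 — PE[0][1] acc=0, pass-E 0, pass-S 0
  after 0 — PE[0][2] acc=0, pass-E 0, pass-S 0
  after 1 — PE[0][1] acc=35, pass-E 7, pass-S 5
  after 1 — PE[0][2] acc=0, pass-E 0, pass-S 0
  after 2 — PE[0][1] acc=83, pass-E 8, pass-S 6
  after 2 — PE[0][2] acc=7, pass-E 7, pass-S 1
  after 3 — PE[0][1] acc=118, pass-E 7, pass-S 5
  after 3 — PE[0][2] acc=79, pass-E 8, pass-S 9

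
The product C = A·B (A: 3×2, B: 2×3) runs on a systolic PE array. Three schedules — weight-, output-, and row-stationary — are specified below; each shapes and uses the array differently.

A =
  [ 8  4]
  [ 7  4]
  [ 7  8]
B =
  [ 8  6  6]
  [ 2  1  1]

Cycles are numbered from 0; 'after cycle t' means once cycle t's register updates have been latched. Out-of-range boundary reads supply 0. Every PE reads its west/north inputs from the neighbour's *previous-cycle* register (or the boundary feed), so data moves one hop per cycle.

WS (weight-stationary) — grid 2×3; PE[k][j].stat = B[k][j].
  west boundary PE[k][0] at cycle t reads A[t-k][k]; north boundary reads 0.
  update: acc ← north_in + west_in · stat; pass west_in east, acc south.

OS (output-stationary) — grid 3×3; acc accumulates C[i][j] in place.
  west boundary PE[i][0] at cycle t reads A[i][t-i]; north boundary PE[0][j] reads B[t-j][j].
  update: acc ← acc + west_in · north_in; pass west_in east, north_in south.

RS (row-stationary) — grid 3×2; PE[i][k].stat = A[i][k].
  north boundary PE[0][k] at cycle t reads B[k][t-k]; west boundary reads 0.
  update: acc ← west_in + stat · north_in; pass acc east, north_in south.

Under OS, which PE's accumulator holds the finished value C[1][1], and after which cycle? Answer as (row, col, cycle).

Under OS, C[1][1] lands at PE[1][1]:
  after 0 — PE[1][1] acc=0, pass-E 0, pass-S 0
  after 1 — PE[1][1] acc=0, pass-E 0, pass-S 0
  after 2 — PE[1][1] acc=42, pass-E 7, pass-S 6
  after 3 — PE[1][1] acc=46, pass-E 4, pass-S 1

(row, col, cycle) = (1, 1, 3)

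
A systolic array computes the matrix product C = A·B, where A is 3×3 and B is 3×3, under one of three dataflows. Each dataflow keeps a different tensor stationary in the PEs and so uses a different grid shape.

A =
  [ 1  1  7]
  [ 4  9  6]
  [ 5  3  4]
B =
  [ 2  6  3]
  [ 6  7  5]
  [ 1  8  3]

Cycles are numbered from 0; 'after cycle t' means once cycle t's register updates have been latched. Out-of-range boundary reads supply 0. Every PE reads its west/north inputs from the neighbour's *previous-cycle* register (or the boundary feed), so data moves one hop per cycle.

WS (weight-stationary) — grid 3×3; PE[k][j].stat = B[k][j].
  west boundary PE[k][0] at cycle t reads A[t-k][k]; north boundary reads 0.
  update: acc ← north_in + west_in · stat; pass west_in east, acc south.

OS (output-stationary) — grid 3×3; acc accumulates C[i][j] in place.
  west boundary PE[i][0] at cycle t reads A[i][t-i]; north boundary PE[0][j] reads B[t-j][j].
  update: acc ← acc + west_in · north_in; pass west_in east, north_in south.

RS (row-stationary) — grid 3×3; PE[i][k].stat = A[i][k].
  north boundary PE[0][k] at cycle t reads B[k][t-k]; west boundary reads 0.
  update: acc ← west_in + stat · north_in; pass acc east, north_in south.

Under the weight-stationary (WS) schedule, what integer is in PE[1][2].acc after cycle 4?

WS on a 3×3 grid — tracing PE[1][2] and its feeders:
  c0 r0c2: 0 / 0 / 0
  c0 r1c1: 0 / 0 / 0
  c0 r1c2: 0 / 0 / 0
  c1 r0c2: 0 / 0 / 0
  c1 r1c1: 0 / 0 / 0
  c1 r1c2: 0 / 0 / 0
  c2 r0c2: 3 / 1 / 3
  c2 r1c1: 13 / 1 / 13
  c2 r1c2: 0 / 0 / 0
  c3 r0c2: 12 / 4 / 12
  c3 r1c1: 87 / 9 / 87
  c3 r1c2: 8 / 1 / 8
  c4 r0c2: 15 / 5 / 15
  c4 r1c1: 51 / 3 / 51
  c4 r1c2: 57 / 9 / 57

PE[1][2].acc = 57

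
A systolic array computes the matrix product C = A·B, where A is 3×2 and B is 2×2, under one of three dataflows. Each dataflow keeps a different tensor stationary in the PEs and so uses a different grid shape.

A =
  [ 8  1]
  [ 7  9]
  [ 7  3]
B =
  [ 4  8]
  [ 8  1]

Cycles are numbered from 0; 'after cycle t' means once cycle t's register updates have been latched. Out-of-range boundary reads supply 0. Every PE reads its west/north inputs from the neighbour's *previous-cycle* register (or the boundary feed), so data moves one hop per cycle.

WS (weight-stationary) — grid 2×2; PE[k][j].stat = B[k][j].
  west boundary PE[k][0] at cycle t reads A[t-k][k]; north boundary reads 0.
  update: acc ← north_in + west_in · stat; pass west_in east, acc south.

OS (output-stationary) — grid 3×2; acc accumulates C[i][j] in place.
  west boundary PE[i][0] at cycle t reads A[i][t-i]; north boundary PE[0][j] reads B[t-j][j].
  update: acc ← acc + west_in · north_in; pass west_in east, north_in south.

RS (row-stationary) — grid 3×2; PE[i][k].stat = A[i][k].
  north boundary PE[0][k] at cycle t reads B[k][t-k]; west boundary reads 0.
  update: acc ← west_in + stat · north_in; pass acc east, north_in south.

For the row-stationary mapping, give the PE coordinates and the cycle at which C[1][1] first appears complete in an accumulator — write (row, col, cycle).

RS: C[1][1] accumulates in PE[1][1]:
  @0  [1,1]  acc 0  |  →0  ↓0
  @1  [1,1]  acc 0  |  →0  ↓0
  @2  [1,1]  acc 100  |  →100  ↓8
  @3  [1,1]  acc 65  |  →65  ↓1

(row, col, cycle) = (1, 1, 3)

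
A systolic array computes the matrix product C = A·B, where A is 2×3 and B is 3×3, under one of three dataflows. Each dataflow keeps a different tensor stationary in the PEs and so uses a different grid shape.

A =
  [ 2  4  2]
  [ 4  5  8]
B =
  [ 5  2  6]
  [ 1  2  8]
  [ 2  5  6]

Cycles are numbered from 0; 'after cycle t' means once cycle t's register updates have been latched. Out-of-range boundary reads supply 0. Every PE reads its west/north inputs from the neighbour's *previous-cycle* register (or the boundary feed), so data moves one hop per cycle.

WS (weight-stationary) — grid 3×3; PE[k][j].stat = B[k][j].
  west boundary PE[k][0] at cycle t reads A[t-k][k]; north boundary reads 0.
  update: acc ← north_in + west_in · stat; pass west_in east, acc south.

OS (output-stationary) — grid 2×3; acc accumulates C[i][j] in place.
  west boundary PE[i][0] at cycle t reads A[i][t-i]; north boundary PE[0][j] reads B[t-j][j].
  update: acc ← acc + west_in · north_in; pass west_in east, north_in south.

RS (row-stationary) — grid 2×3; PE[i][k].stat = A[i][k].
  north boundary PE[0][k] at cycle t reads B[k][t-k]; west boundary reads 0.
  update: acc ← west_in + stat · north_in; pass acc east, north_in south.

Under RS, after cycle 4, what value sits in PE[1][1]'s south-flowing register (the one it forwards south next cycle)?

register = 8

Tracing RS — 2×3 array, target PE[1][1]:
  after 0 — PE[0][1] acc=0, pass-E 0, pass-S 0
  after 0 — PE[1][0] acc=0, pass-E 0, pass-S 0
  after 0 — PE[1][1] acc=0, pass-E 0, pass-S 0
  after 1 — PE[0][1] acc=14, pass-E 14, pass-S 1
  after 1 — PE[1][0] acc=20, pass-E 20, pass-S 5
  after 1 — PE[1][1] acc=0, pass-E 0, pass-S 0
  after 2 — PE[0][1] acc=12, pass-E 12, pass-S 2
  after 2 — PE[1][0] acc=8, pass-E 8, pass-S 2
  after 2 — PE[1][1] acc=25, pass-E 25, pass-S 1
  after 3 — PE[0][1] acc=44, pass-E 44, pass-S 8
  after 3 — PE[1][0] acc=24, pass-E 24, pass-S 6
  after 3 — PE[1][1] acc=18, pass-E 18, pass-S 2
  after 4 — PE[0][1] acc=0, pass-E 0, pass-S 0
  after 4 — PE[1][0] acc=0, pass-E 0, pass-S 0
  after 4 — PE[1][1] acc=64, pass-E 64, pass-S 8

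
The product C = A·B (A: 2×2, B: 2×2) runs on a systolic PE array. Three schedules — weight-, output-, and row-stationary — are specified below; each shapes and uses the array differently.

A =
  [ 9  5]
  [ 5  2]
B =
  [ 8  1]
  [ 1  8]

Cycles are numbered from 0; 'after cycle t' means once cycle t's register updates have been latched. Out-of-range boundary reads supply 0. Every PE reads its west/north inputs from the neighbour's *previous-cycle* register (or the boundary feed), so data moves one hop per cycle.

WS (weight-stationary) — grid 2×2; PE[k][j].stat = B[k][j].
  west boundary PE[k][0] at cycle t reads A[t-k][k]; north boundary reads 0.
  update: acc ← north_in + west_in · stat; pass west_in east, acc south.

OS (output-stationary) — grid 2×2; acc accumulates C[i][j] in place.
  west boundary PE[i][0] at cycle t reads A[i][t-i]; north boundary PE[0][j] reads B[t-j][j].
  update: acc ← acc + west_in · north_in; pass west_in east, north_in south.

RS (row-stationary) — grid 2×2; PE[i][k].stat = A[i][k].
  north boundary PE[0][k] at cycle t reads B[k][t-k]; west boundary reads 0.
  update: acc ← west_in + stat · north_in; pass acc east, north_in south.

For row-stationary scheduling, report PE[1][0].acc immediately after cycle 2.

PE[1][0].acc = 5

Tracing RS — 2×2 array, target PE[1][0]:
  0: (0,0).acc=72  regs=<72,8>
  0: (1,0).acc=0  regs=<0,0>
  1: (0,0).acc=9  regs=<9,1>
  1: (1,0).acc=40  regs=<40,8>
  2: (0,0).acc=0  regs=<0,0>
  2: (1,0).acc=5  regs=<5,1>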